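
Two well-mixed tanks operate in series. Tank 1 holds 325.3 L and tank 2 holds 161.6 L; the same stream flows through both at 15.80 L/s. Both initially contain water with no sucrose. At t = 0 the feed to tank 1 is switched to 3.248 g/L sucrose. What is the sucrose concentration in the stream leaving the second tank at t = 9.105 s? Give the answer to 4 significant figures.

Time constants: τᵢ = Vᵢ/Q for each well-mixed tank.
τ₁ = 325.3/15.80 = 20.5886 s; τ₂ = 161.6/15.80 = 10.2278 s.
Tank 1: C₁ = C_in(1 − e^(−t/τ₁)). Tank 2 (τ₁ ≠ τ₂): C₂ = C_in[1 − (τ₁ e^(−t/τ₁) − τ₂ e^(−t/τ₂))/(τ₁ − τ₂)].
At t = 9.105: e^(−t/τ₁) = 0.642599, e^(−t/τ₂) = 0.410567.
C₂ = 3.248·[1 − (20.5886·0.642599 − 10.2278·0.410567)/(10.3608)] = 3.248·0.128346 = 0.416868 g/L.

0.4169 g/L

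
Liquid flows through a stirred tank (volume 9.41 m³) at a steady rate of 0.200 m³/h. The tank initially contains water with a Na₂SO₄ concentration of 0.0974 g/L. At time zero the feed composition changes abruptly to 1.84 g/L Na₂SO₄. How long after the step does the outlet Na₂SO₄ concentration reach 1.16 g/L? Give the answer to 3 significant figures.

44.3 h

Species balance: V dC/dt = Q(C_in − C) ⇒ τ = V/Q = 47.050 h.
C(t) = C_in + (C₀ − C_in) e^(−t/τ). Set C = 1.16 and solve for t:
e^(−t/τ) = (C − C_in)/(C₀ − C_in) = (1.16 − 1.84)/(0.0974 − 1.84) = 0.39022
t = −τ ln(…) = 47.050 × 0.94104 = 44.276 h.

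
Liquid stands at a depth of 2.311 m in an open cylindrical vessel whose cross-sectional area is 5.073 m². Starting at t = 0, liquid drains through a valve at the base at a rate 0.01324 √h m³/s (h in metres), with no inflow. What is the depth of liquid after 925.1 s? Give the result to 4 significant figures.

0.09796 m

With no inflow, A dh/dt = −0.01324 √h.
This is separable: 2 d(√h)/dt = −0.01324/A, so √h = √h₀ − (0.01324/(2A)) t.
√h = √2.311 − 0.01324·925.1/(2·5.073) = 1.52020 − 1.20721 = 0.312990.
h = 0.312990² = 0.0979629 m.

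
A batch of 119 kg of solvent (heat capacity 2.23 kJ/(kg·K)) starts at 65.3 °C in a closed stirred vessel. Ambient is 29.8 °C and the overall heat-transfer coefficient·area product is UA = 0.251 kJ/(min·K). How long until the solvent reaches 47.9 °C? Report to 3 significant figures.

712 min

Lumped-capacitance energy balance: M c_p dT/dt = UA(T_amb − T).
τ = M c_p/UA = 1057.3 min; T_ss = T_amb = 29.800 °C.
T(t) = T_ss + (T₀ − T_ss)e^(−t/τ); set T = 47.9:
t = −τ ln[(T − T_ss)/(T₀ − T_ss)] = −1057.3 · ln(0.50986) = 712.19 min.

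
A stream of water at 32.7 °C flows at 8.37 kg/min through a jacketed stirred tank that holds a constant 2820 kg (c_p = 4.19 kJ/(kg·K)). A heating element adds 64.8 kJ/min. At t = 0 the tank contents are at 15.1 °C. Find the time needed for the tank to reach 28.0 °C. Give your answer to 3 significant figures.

367 min

Energy balance: M c_p dT/dt = ṁ c_p (T_in − T) + 64.8.
τ = M/ṁ = 336.92 min; T_ss = T_in + Q̇/(ṁ c_p) = 34.548 °C.
T(t) = T_ss + (T₀ − T_ss) e^(−t/τ). Set T = 28.0:
e^(−t/τ) = (28.0 − 34.548)/(15.1 − 34.548) = 0.33668
t = −336.92 · ln(0.33668) = 366.77 min.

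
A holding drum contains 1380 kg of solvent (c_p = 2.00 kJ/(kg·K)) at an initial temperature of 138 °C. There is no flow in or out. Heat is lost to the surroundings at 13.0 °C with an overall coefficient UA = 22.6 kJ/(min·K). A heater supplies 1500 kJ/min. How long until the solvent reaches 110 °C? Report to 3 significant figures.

M c_p dT/dt = −UA(T − T_amb) + Q̇.
τ = M c_p/UA = 122.12 min; T_ss = T_amb + Q̇/UA = 13.0 + 1500/22.6 = 79.372 °C.
T(t) = T_ss + (T₀ − T_ss)e^(−t/τ); set T = 110:
t = −τ ln[(T − T_ss)/(T₀ − T_ss)] = −122.12 · ln(0.52242) = 79.294 min.

79.3 min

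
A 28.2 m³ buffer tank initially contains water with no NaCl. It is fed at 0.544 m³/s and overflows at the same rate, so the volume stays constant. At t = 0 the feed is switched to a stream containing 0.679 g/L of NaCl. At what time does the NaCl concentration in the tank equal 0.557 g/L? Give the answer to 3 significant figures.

Species balance: V dC/dt = Q(C_in − C) ⇒ τ = V/Q = 51.838 s.
C(t) = C_in + (C₀ − C_in) e^(−t/τ). Set C = 0.557 and solve for t:
e^(−t/τ) = (C − C_in)/(C₀ − C_in) = (0.557 − 0.679)/(0 − 0.679) = 0.17968
t = −τ ln(…) = 51.838 × 1.7166 = 88.986 s.

89.0 s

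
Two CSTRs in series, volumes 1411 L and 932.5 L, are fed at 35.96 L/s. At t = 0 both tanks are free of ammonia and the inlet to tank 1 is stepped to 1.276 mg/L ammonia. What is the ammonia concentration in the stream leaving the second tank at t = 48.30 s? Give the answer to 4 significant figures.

0.5633 mg/L

Time constants: τᵢ = Vᵢ/Q for each well-mixed tank.
τ₁ = 1411/35.96 = 39.2380 s; τ₂ = 932.5/35.96 = 25.9316 s.
Solving the cascade with C₁(0)=C₂(0)=0 gives C₂(t) = C_in[1 − (τ₁ e^(−t/τ₁) − τ₂ e^(−t/τ₂))/(τ₁ − τ₂)].
At t = 48.30: e^(−t/τ₁) = 0.292016, e^(−t/τ₂) = 0.155269.
C₂ = 1.276·[1 − (39.2380·0.292016 − 25.9316·0.155269)/(13.3065)] = 1.276·0.441494 = 0.563346 mg/L.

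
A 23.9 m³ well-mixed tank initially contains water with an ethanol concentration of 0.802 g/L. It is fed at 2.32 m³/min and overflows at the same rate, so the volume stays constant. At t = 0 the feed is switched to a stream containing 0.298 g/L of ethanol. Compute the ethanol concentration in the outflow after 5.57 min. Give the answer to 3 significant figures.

Transient balance on the dissolved component: V dC/dt = Q(C_in − C).
So dC/dt = (C_in − C)/τ with τ = V/Q = 23.9/2.32 = 10.302 min.
This is linear first-order; C(t) = C_in + (C₀ − C_in) e^(−t/τ).
C(5.57) = 0.298 + (0.802 − 0.298)·e^(−5.57/10.302) = 0.298 + (0.50400)·0.58235 = 0.59150 g/L.

0.592 g/L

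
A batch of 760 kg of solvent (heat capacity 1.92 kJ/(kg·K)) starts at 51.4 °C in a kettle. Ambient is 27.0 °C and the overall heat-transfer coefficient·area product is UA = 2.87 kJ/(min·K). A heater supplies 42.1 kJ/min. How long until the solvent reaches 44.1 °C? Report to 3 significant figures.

705 min

First-law balance (no shaft work): M c_p dT/dt = −UA(T − T_amb) + Q̇.
τ = M c_p/UA = 508.43 min; T_ss = T_amb + Q̇/UA = 27.0 + 42.1/2.87 = 41.669 °C.
T(t) = T_ss + (T₀ − T_ss)e^(−t/τ); set T = 44.1:
t = −τ ln[(T − T_ss)/(T₀ − T_ss)] = −508.43 · ln(0.24982) = 705.20 min.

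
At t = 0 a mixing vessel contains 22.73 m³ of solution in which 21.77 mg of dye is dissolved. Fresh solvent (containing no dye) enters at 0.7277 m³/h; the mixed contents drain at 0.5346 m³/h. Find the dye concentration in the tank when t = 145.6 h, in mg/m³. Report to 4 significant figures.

Total volume: dV/dt = Q_in − Q_out = 0.193100 m³/h, so V(t) = 22.73 + 0.193100 t and V(145.6) = 50.8454 m³.
Species balance (pure solvent in): dm/dt = −Q_out · m/V(t).
dm/m = −Q_out dt/(V₀ + 0.193100 t); integrating gives ln(m/m₀) = −(Q_out/(Q_in−Q_out)) ln(V/V₀).
m = m₀ (V₀/V)^(Q_out/(Q_in−Q_out)) = 21.77 × (22.73/50.8454)^(2.76851) = 2.34338 mg.
C = m/V = 2.34338/50.8454 = 0.0460883 mg/m³.

0.04609 mg/m³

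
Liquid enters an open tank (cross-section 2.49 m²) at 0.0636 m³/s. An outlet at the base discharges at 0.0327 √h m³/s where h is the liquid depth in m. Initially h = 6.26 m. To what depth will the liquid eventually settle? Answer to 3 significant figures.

3.78 m

Level balance: A dh/dt = 0.0636 − 0.0327 √h. Setting dh/dt = 0:
Q_in = 0.0327 √h_ss ⇒ √h_ss = 0.0636/0.0327 = 1.9450.
h_ss = 1.9450² = 3.7828 m. (Since h₀ = 6.26 m > h_ss, the level will fall toward this value.)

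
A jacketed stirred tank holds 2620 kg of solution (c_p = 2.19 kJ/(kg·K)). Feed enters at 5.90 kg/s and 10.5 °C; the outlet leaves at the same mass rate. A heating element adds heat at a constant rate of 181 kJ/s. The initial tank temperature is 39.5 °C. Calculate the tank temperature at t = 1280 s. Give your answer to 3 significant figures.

25.3 °C

Energy balance: M c_p dT/dt = ṁ c_p (T_in − T) + 181.
Rearrange: dT/dt = (T_ss − T)/τ with τ = M/ṁ = 444.07 s and T_ss = T_in + Q̇/(ṁ c_p) = 24.508 °C.
This is linear first-order; T(t) = T_ss + (T₀ − T_ss) e^(−t/τ).
T(1280) = 24.508 + (14.992)·e^(−1280/444.07) = 24.508 + (14.992)·0.055998 = 25.348 °C.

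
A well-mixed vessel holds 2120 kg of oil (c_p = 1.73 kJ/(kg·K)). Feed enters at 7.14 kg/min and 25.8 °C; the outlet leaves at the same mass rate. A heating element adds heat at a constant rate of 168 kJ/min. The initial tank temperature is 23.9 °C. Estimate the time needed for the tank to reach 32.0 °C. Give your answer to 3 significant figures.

220 min

M c_p dT/dt = ṁ c_p (T_in − T) + Q̇.
τ = M/ṁ = 296.92 min; T_ss = T_in + Q̇/(ṁ c_p) = 39.401 °C.
T(t) = T_ss + (T₀ − T_ss) e^(−t/τ). Set T = 32.0:
e^(−t/τ) = (32.0 − 39.401)/(23.9 − 39.401) = 0.47745
t = −296.92 · ln(0.47745) = 219.51 min.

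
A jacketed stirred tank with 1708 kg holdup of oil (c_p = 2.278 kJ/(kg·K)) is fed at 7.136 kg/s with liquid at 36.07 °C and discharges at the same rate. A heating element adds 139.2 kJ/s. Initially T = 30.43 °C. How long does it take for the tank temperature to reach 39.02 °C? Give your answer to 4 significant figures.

M c_p dT/dt = ṁ c_p (T_in − T) + Q̇.
τ = M/ṁ = 239.350 s; T_ss = T_in + Q̇/(ṁ c_p) = 44.6331 °C.
T(t) = T_ss + (T₀ − T_ss) e^(−t/τ). Set T = 39.02:
e^(−t/τ) = (39.02 − 44.6331)/(30.43 − 44.6331) = 0.395202
t = −239.350 · ln(0.395202) = 222.202 s.

222.2 s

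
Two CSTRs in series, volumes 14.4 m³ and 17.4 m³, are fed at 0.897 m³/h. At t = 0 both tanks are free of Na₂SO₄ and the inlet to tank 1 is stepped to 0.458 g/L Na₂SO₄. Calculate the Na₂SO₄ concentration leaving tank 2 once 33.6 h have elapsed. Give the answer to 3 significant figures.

0.259 g/L

Species balance on tank i: dCᵢ/dt = (Cᵢ₋₁ − Cᵢ)/τᵢ with τᵢ = Vᵢ/Q.
τ₁ = 14.4/0.897 = 16.054 h; τ₂ = 17.4/0.897 = 19.398 h.
Solving the cascade with C₁(0)=C₂(0)=0 gives C₂(t) = C_in[1 − (τ₁ e^(−t/τ₁) − τ₂ e^(−t/τ₂))/(τ₁ − τ₂)].
At t = 33.6: e^(−t/τ₁) = 0.12332, e^(−t/τ₂) = 0.17691.
C₂ = 0.458·[1 − (16.054·0.12332 − 19.398·0.17691)/(-3.3445)] = 0.458·0.56587 = 0.25917 g/L.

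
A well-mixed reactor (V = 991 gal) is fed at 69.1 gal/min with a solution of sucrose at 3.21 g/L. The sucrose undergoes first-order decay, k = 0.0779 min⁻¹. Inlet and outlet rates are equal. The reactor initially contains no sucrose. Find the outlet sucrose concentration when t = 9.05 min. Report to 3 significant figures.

1.12 g/L

Accumulation = in − out − consumed: V dC/dt = Q C_in − Q C − k V C.
This is linear with rate a = Q/V + k = 0.14763 min⁻¹.
C_ss = Q C_in/(Q + kV) = 1.5161 g/L; C(t) = C_ss + (C₀ − C_ss) e^(−a t).
C(9.05) = 1.5161 + (-1.5161)·e^(−0.14763·9.05) = 1.5161 + (-1.5161)·0.26289 = 1.1176 g/L.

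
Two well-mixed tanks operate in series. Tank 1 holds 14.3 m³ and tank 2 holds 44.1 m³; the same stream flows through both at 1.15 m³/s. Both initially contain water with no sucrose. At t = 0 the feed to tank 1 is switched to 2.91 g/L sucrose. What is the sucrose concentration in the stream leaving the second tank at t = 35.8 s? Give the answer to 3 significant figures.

1.30 g/L

Time constants: τᵢ = Vᵢ/Q for each well-mixed tank.
τ₁ = 14.3/1.15 = 12.435 s; τ₂ = 44.1/1.15 = 38.348 s.
Tank 1: C₁ = C_in(1 − e^(−t/τ₁)). Tank 2 (τ₁ ≠ τ₂): C₂ = C_in[1 − (τ₁ e^(−t/τ₁) − τ₂ e^(−t/τ₂))/(τ₁ − τ₂)].
At t = 35.8: e^(−t/τ₁) = 0.056190, e^(−t/τ₂) = 0.39315.
C₂ = 2.91·[1 − (12.435·0.056190 − 38.348·0.39315)/(-25.913)] = 2.91·0.44515 = 1.2954 g/L.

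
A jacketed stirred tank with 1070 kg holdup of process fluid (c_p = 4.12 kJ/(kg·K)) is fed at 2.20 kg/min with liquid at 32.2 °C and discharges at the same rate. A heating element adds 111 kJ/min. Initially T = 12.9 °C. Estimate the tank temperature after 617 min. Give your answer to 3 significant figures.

Energy balance: M c_p dT/dt = ṁ c_p (T_in − T) + 111.
Rearrange: dT/dt = (T_ss − T)/τ with τ = M/ṁ = 486.36 min and T_ss = T_in + Q̇/(ṁ c_p) = 44.446 °C.
Solution: T(t) = T_ss + (T₀ − T_ss) e^(−t/τ).
T(617) = 44.446 + (-31.546)·e^(−617/486.36) = 44.446 + (-31.546)·0.28123 = 35.575 °C.

35.6 °C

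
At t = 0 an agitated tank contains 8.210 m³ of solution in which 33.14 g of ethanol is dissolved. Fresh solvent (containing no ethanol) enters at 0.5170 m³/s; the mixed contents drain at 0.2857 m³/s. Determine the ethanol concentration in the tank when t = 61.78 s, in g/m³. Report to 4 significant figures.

0.4240 g/m³

Total volume: dV/dt = Q_in − Q_out = 0.231300 m³/s, so V(t) = 8.210 + 0.231300 t and V(61.78) = 22.4997 m³.
Solute balance: dm/dt = 0 − Q_out C = −Q_out m/V(t).
dm/m = −Q_out dt/(V₀ + 0.231300 t); integrating gives ln(m/m₀) = −(Q_out/(Q_in−Q_out)) ln(V/V₀).
m = m₀ (V₀/V)^(Q_out/(Q_in−Q_out)) = 33.14 × (8.210/22.4997)^(1.23519) = 9.53989 g.
C = m/V = 9.53989/22.4997 = 0.424001 g/m³.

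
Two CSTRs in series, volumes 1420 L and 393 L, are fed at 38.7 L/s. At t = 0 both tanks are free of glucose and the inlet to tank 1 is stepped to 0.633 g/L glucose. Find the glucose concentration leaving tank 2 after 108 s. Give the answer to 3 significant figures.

0.587 g/L

Species balance on tank i: dCᵢ/dt = (Cᵢ₋₁ − Cᵢ)/τᵢ with τᵢ = Vᵢ/Q.
τ₁ = 1420/38.7 = 36.693 s; τ₂ = 393/38.7 = 10.155 s.
Tank 1: C₁ = C_in(1 − e^(−t/τ₁)). Tank 2 (τ₁ ≠ τ₂): C₂ = C_in[1 − (τ₁ e^(−t/τ₁) − τ₂ e^(−t/τ₂))/(τ₁ − τ₂)].
At t = 108: e^(−t/τ₁) = 0.052687, e^(−t/τ₂) = 2.4056e-05.
C₂ = 0.633·[1 − (36.693·0.052687 − 10.155·2.4056e-05)/(26.537)] = 0.633·0.92716 = 0.58689 g/L.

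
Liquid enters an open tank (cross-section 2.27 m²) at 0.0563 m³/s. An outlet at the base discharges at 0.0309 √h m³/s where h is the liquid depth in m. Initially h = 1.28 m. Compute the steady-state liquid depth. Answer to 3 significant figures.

A dh/dt = Q_in − 0.0309 √h. Steady state requires inflow = outflow:
Q_in = 0.0309 √h_ss ⇒ √h_ss = 0.0563/0.0309 = 1.8220.
h_ss = 1.8220² = 3.3197 m. (Since h₀ = 1.28 m < h_ss, the level will rise toward this value.)

3.32 m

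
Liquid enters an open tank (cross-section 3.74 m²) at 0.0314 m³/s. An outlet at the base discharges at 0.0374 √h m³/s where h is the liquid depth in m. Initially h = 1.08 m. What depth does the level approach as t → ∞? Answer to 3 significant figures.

0.705 m

Level balance: A dh/dt = 0.0314 − 0.0374 √h. Setting dh/dt = 0:
Q_in = 0.0374 √h_ss ⇒ √h_ss = 0.0314/0.0374 = 0.83957.
h_ss = 0.83957² = 0.70488 m. (Since h₀ = 1.08 m > h_ss, the level will fall toward this value.)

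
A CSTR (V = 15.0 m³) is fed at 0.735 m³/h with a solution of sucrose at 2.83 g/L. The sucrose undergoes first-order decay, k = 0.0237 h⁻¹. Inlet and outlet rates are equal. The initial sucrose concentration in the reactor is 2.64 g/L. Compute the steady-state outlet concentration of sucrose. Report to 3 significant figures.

1.91 g/L

Accumulation = in − out − consumed: V dC/dt = Q C_in − Q C − k V C.
At steady state: 0 = Q C_in − (Q + kV) C_ss, so C_ss = Q C_in/(Q + kV).
C_ss = 0.735·2.83/(0.735 + 0.0237·15.0) = 2.0800/1.0905 = 1.9074 g/L.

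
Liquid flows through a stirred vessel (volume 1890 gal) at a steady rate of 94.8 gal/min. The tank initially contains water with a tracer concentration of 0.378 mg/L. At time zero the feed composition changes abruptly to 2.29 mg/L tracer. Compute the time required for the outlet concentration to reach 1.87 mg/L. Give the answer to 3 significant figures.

30.2 min

Species balance: V dC/dt = Q(C_in − C) ⇒ τ = V/Q = 19.937 min.
C(t) = C_in + (C₀ − C_in) e^(−t/τ). Set C = 1.87 and solve for t:
e^(−t/τ) = (C − C_in)/(C₀ − C_in) = (1.87 − 2.29)/(0.378 − 2.29) = 0.21967
t = −τ ln(…) = 19.937 × 1.5157 = 30.217 min.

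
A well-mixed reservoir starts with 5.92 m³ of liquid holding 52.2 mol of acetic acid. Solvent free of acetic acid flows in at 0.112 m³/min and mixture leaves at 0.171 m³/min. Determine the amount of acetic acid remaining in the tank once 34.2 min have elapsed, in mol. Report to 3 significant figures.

Total volume: dV/dt = Q_in − Q_out = -0.059000 m³/min, so V(t) = 5.92 − 0.059000 t and V(34.2) = 3.9022 m³.
Solute balance: dm/dt = 0 − Q_out C = −Q_out m/V(t).
dm/m = −Q_out dt/(V₀ − 0.059000 t); integrating gives ln(m/m₀) = −(Q_out/(Q_in−Q_out)) ln(V/V₀).
m = m₀ (V₀/V)^(Q_out/(Q_in−Q_out)) = 52.2 × (5.92/3.9022)^(-2.8983) = 15.597 mol.

15.6 mol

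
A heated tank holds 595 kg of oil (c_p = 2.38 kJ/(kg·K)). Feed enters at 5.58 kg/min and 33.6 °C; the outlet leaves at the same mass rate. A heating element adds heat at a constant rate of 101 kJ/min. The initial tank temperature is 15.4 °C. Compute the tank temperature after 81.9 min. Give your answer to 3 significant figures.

Heat balance on the well-mixed liquid: M c_p dT/dt = ṁ c_p (T_in − T) + 101.
Rearrange: dT/dt = (T_ss − T)/τ with τ = M/ṁ = 106.63 min and T_ss = T_in + Q̇/(ṁ c_p) = 41.205 °C.
This is linear first-order; T(t) = T_ss + (T₀ − T_ss) e^(−t/τ).
T(81.9) = 41.205 + (-25.805)·e^(−81.9/106.63) = 41.205 + (-25.805)·0.46391 = 29.234 °C.

29.2 °C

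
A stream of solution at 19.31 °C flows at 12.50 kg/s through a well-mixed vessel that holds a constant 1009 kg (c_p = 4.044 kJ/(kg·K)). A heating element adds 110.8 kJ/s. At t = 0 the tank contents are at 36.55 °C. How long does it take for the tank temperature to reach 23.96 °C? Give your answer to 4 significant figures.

146.3 s

M c_p dT/dt = ṁ c_p (T_in − T) + Q̇.
τ = M/ṁ = 80.7200 s; T_ss = T_in + Q̇/(ṁ c_p) = 21.5019 °C.
T(t) = T_ss + (T₀ − T_ss) e^(−t/τ). Set T = 23.96:
e^(−t/τ) = (23.96 − 21.5019)/(36.55 − 21.5019) = 0.163350
t = −80.7200 · ln(0.163350) = 146.253 s.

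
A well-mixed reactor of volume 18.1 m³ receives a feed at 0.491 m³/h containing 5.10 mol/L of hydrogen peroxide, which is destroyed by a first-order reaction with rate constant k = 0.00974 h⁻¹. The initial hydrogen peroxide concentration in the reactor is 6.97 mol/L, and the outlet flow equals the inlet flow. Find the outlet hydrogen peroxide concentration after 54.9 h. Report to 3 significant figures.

4.18 mol/L

V dC/dt = Q(C_in − C) − k V C.
This is linear with rate a = Q/V + k = 0.036867 h⁻¹.
C_ss = Q C_in/(Q + kV) = 3.7526 mol/L; C(t) = C_ss + (C₀ − C_ss) e^(−a t).
C(54.9) = 3.7526 + (3.2174)·e^(−0.036867·54.9) = 3.7526 + (3.2174)·0.13213 = 4.1777 mol/L.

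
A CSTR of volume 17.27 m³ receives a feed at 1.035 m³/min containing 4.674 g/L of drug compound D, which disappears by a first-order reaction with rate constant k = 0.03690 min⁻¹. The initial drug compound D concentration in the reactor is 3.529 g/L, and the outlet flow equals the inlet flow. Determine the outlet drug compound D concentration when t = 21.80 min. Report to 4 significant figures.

2.970 g/L

V dC/dt = Q(C_in − C) − k V C.
This is linear with rate a = Q/V + k = 0.0968305 min⁻¹.
C_ss = Q C_in/(Q + kV) = 2.89284 g/L; C(t) = C_ss + (C₀ − C_ss) e^(−a t).
C(21.80) = 2.89284 + (0.636160)·e^(−0.0968305·21.80) = 2.89284 + (0.636160)·0.121128 = 2.96990 g/L.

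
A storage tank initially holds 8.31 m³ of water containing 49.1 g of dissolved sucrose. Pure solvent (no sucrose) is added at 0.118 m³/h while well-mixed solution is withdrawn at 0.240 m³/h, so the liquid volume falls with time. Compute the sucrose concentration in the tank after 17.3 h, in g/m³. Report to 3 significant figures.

4.45 g/m³

Total volume: dV/dt = Q_in − Q_out = -0.12200 m³/h, so V(t) = 8.31 − 0.12200 t and V(17.3) = 6.1994 m³.
Species balance (pure solvent in): dm/dt = −Q_out · m/V(t).
Separate: dm/m = −Q_out dt/V(t) ⇒ ln(m/m₀) = −(Q_out/(Q_in−Q_out)) ln(V/V₀).
m = m₀ (V₀/V)^(Q_out/(Q_in−Q_out)) = 49.1 × (8.31/6.1994)^(-1.9672) = 27.590 g.
C = m/V = 27.590/6.1994 = 4.4504 g/m³.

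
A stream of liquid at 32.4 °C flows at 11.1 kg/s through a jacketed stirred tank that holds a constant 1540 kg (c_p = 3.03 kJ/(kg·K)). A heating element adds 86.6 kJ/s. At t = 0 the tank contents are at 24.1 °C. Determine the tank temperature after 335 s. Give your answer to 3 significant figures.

Unsteady energy balance on the tank contents: M c_p dT/dt = ṁ c_p (T_in − T) + 86.6.
τ = M/ṁ = 138.74 s; T_ss = T_in + Q̇/(ṁ c_p) = 32.4 + 86.6/(11.1·3.03) = 34.975 °C.
Integrating: T(t) = T_ss + (T₀ − T_ss) e^(−t/τ).
T(335) = 34.975 + (-10.875)·e^(−335/138.74) = 34.975 + (-10.875)·0.089402 = 34.003 °C.

34.0 °C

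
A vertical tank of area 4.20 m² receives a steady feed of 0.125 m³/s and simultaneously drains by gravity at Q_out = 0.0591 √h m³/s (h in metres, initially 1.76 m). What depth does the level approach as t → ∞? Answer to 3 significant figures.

Mass balance (ρ constant): A dh/dt = Q_in − 0.0591 √h. At steady state dh/dt = 0:
Q_in = 0.0591 √h_ss ⇒ √h_ss = 0.125/0.0591 = 2.1151.
h_ss = 2.1151² = 4.4735 m. (Since h₀ = 1.76 m < h_ss, the level will rise toward this value.)

4.47 m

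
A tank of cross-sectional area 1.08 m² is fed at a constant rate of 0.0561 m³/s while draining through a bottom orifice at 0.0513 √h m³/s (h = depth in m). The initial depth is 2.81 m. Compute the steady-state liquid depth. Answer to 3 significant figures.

Mass balance (ρ constant): A dh/dt = Q_in − 0.0513 √h. At steady state dh/dt = 0:
Q_in = 0.0513 √h_ss ⇒ √h_ss = 0.0561/0.0513 = 1.0936.
h_ss = 1.0936² = 1.1959 m. (Since h₀ = 2.81 m > h_ss, the level will fall toward this value.)

1.20 m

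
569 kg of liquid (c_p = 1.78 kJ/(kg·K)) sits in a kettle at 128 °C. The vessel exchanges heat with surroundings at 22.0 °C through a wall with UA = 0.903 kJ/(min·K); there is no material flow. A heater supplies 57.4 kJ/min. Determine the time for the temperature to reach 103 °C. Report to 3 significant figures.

998 min

M c_p dT/dt = −UA(T − T_amb) + Q̇.
τ = M c_p/UA = 1121.6 min; T_ss = T_amb + Q̇/UA = 22.0 + 57.4/0.903 = 85.566 °C.
T(t) = T_ss + (T₀ − T_ss)e^(−t/τ); set T = 103:
t = −τ ln[(T − T_ss)/(T₀ − T_ss)] = −1121.6 · ln(0.41085) = 997.71 min.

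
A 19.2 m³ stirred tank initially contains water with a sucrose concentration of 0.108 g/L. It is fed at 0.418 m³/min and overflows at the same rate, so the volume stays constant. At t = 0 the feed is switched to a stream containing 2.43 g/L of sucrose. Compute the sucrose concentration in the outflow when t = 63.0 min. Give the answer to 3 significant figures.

1.84 g/L

Mass balance on the solute (V constant): V dC/dt = Q(C_in − C).
Time constant τ = V/Q = 19.2/0.418 = 45.933 min.
Solution: C(t) = C_in + (C₀ − C_in) e^(−t/τ).
C(63.0) = 2.43 + (0.108 − 2.43)·e^(−63.0/45.933) = 2.43 + (-2.3220)·0.25371 = 1.8409 g/L.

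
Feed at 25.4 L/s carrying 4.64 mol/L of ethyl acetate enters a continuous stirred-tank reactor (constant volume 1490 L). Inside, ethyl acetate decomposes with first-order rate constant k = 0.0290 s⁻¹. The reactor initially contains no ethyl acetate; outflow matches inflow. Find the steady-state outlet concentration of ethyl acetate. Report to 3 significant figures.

V dC/dt = Q(C_in − C) − k V C.
At steady state: 0 = Q C_in − (Q + kV) C_ss, so C_ss = Q C_in/(Q + kV).
C_ss = 25.4·4.64/(25.4 + 0.0290·1490) = 117.86/68.610 = 1.7178 mol/L.

1.72 mol/L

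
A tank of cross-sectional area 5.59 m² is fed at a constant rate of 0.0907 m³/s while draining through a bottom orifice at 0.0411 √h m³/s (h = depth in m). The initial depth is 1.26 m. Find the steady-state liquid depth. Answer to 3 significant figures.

Level balance: A dh/dt = 0.0907 − 0.0411 √h. Setting dh/dt = 0:
Q_in = 0.0411 √h_ss ⇒ √h_ss = 0.0907/0.0411 = 2.2068.
h_ss = 2.2068² = 4.8700 m. (Since h₀ = 1.26 m < h_ss, the level will rise toward this value.)

4.87 m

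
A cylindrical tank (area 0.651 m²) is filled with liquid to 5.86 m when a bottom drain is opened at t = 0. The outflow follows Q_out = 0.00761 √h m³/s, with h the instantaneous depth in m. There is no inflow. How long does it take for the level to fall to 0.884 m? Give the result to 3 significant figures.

Mass balance (ρ constant): A dh/dt = −0.00761 √h.
This is separable: 2 d(√h)/dt = −0.00761/A, so √h = √h₀ − (0.00761/(2A)) t.
t = 2A(√h₀ − √h)/0.00761 = 2·0.651·(√5.86 − √0.884)/0.00761
  = 1.3020 × (2.4207 − 0.94021) / 0.00761 = 253.31 s.

253 s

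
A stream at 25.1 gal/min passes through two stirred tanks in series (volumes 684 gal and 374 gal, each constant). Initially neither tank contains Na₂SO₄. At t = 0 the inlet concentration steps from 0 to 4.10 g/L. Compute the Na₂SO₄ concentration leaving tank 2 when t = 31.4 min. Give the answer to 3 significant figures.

1.84 g/L

Each tank obeys Vᵢ dCᵢ/dt = Q(Cᵢ₋₁ − Cᵢ), so τᵢ = Vᵢ/Q.
τ₁ = 684/25.1 = 27.251 min; τ₂ = 374/25.1 = 14.900 min.
Tank 1: C₁ = C_in(1 − e^(−t/τ₁)). Tank 2 (τ₁ ≠ τ₂): C₂ = C_in[1 − (τ₁ e^(−t/τ₁) − τ₂ e^(−t/τ₂))/(τ₁ − τ₂)].
At t = 31.4: e^(−t/τ₁) = 0.31592, e^(−t/τ₂) = 0.12156.
C₂ = 4.10·[1 − (27.251·0.31592 − 14.900·0.12156)/(12.351)] = 4.10·0.44959 = 1.8433 g/L.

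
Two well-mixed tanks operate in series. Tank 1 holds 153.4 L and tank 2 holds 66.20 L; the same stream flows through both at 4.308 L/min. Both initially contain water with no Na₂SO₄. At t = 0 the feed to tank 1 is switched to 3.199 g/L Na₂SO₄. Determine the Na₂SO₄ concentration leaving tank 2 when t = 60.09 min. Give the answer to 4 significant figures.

Each tank obeys Vᵢ dCᵢ/dt = Q(Cᵢ₋₁ − Cᵢ), so τᵢ = Vᵢ/Q.
τ₁ = 153.4/4.308 = 35.6082 min; τ₂ = 66.20/4.308 = 15.3668 min.
Solving the cascade with C₁(0)=C₂(0)=0 gives C₂(t) = C_in[1 − (τ₁ e^(−t/τ₁) − τ₂ e^(−t/τ₂))/(τ₁ − τ₂)].
At t = 60.09: e^(−t/τ₁) = 0.184975, e^(−t/τ₂) = 0.0200327.
C₂ = 3.199·[1 − (35.6082·0.184975 − 15.3668·0.0200327)/(20.2414)] = 3.199·0.689805 = 2.20669 g/L.

2.207 g/L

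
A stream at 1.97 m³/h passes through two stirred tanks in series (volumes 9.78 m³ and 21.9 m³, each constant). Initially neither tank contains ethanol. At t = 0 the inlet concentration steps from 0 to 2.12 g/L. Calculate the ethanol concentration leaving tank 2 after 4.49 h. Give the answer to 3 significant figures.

0.255 g/L

Species balance on tank i: dCᵢ/dt = (Cᵢ₋₁ − Cᵢ)/τᵢ with τᵢ = Vᵢ/Q.
τ₁ = 9.78/1.97 = 4.9645 h; τ₂ = 21.9/1.97 = 11.117 h.
Tank 1: C₁ = C_in(1 − e^(−t/τ₁)). Tank 2 (τ₁ ≠ τ₂): C₂ = C_in[1 − (τ₁ e^(−t/τ₁) − τ₂ e^(−t/τ₂))/(τ₁ − τ₂)].
At t = 4.49: e^(−t/τ₁) = 0.40477, e^(−t/τ₂) = 0.66771.
C₂ = 2.12·[1 − (4.9645·0.40477 − 11.117·0.66771)/(-6.1523)] = 2.12·0.12011 = 0.25464 g/L.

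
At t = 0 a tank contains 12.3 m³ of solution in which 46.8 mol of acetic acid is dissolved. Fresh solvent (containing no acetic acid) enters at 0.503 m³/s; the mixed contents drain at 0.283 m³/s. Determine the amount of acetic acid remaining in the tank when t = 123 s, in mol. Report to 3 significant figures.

10.5 mol

Let m(t) be the amount of acetic acid. Volume: V(t) = V₀ + (Q_in − Q_out) t = 12.3 + 0.22000 t; V(123) = 39.360 m³.
Species balance (pure solvent in): dm/dt = −Q_out · m/V(t).
dm/m = −Q_out dt/(V₀ + 0.22000 t); integrating gives ln(m/m₀) = −(Q_out/(Q_in−Q_out)) ln(V/V₀).
m = m₀ (V₀/V)^(Q_out/(Q_in−Q_out)) = 46.8 × (12.3/39.360)^(1.2864) = 10.482 mol.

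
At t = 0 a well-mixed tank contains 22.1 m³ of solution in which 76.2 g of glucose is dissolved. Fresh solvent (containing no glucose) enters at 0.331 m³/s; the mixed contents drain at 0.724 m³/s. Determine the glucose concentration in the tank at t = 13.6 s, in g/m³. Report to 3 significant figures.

2.73 g/m³

Let m(t) be the amount of glucose. Volume: V(t) = V₀ + (Q_in − Q_out) t = 22.1 − 0.39300 t; V(13.6) = 16.755 m³.
No glucose enters, so dm/dt = −Q_out · (m/V).
Separate: dm/m = −Q_out dt/V(t) ⇒ ln(m/m₀) = −(Q_out/(Q_in−Q_out)) ln(V/V₀).
m = m₀ (V₀/V)^(Q_out/(Q_in−Q_out)) = 76.2 × (22.1/16.755)^(-1.8422) = 45.755 g.
C = m/V = 45.755/16.755 = 2.7308 g/m³.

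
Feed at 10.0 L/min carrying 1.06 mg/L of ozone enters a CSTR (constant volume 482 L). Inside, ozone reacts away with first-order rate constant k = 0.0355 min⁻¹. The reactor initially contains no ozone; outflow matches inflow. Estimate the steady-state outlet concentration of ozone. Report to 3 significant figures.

0.391 mg/L

V dC/dt = Q(C_in − C) − k V C.
Steady state (dC/dt = 0): C_ss = Q C_in/(Q + kV) = C_in/(1 + kV/Q).
C_ss = 10.0·1.06/(10.0 + 0.0355·482) = 10.600/27.111 = 0.39099 mg/L.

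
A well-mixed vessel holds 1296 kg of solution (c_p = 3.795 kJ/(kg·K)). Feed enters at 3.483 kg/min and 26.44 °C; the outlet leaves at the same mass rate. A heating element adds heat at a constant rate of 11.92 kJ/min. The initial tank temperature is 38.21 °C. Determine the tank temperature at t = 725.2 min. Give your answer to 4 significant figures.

28.89 °C

M c_p dT/dt = ṁ c_p (T_in − T) + Q̇.
Rearrange: dT/dt = (T_ss − T)/τ with τ = M/ṁ = 372.093 min and T_ss = T_in + Q̇/(ṁ c_p) = 27.3418 °C.
Solution: T(t) = T_ss + (T₀ − T_ss) e^(−t/τ).
T(725.2) = 27.3418 + (10.8682)·e^(−725.2/372.093) = 27.3418 + (10.8682)·0.142420 = 28.8897 °C.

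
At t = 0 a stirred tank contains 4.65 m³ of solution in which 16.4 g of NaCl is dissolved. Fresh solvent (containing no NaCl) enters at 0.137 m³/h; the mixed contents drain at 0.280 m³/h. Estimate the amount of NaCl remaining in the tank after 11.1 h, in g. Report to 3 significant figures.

Total volume: dV/dt = Q_in − Q_out = -0.14300 m³/h, so V(t) = 4.65 − 0.14300 t and V(11.1) = 3.0627 m³.
Species balance (pure solvent in): dm/dt = −Q_out · m/V(t).
dm/m = −Q_out dt/(V₀ − 0.14300 t); integrating gives ln(m/m₀) = −(Q_out/(Q_in−Q_out)) ln(V/V₀).
m = m₀ (V₀/V)^(Q_out/(Q_in−Q_out)) = 16.4 × (4.65/3.0627)^(-1.9580) = 7.2403 g.

7.24 g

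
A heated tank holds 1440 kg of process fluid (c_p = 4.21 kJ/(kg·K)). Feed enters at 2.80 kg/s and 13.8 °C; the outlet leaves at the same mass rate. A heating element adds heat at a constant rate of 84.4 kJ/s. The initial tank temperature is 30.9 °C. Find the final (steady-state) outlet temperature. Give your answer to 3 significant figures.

21.0 °C

M c_p dT/dt = ṁ c_p (T_in − T) + Q̇.
At steady state dT/dt = 0 ⇒ T_ss = T_in + Q̇/(ṁ c_p) = 13.8 + 84.4/(2.80·4.21) = 20.960 °C.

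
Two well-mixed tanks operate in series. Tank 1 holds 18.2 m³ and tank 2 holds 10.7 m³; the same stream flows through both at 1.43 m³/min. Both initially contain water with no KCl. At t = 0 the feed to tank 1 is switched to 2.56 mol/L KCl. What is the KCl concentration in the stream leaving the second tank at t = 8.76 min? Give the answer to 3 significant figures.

0.571 mol/L

Species balance on tank i: dCᵢ/dt = (Cᵢ₋₁ − Cᵢ)/τᵢ with τᵢ = Vᵢ/Q.
τ₁ = 18.2/1.43 = 12.727 min; τ₂ = 10.7/1.43 = 7.4825 min.
Solving the cascade with C₁(0)=C₂(0)=0 gives C₂(t) = C_in[1 − (τ₁ e^(−t/τ₁) − τ₂ e^(−t/τ₂))/(τ₁ − τ₂)].
At t = 8.76: e^(−t/τ₁) = 0.50244, e^(−t/τ₂) = 0.31014.
C₂ = 2.56·[1 − (12.727·0.50244 − 7.4825·0.31014)/(5.2448)] = 2.56·0.22322 = 0.57145 mol/L.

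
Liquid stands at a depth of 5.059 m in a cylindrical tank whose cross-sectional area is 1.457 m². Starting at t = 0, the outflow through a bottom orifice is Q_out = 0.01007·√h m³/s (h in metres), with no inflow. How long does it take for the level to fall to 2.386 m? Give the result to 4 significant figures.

203.9 s

A dh/dt = −Q_out = −0.01007 √h.
This is separable: 2 d(√h)/dt = −0.01007/A, so √h = √h₀ − (0.01007/(2A)) t.
t = 2A(√h₀ − √h)/0.01007 = 2·1.457·(√5.059 − √2.386)/0.01007
  = 2.91400 × (2.24922 − 1.54467) / 0.01007 = 203.880 s.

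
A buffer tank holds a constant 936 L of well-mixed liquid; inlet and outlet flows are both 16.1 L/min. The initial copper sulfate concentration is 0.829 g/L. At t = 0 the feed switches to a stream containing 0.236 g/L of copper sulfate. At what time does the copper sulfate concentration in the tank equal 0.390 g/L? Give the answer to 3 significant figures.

78.4 min

Species balance: V dC/dt = Q(C_in − C) ⇒ τ = V/Q = 58.137 min.
C(t) = C_in + (C₀ − C_in) e^(−t/τ). Set C = 0.390 and solve for t:
e^(−t/τ) = (C − C_in)/(C₀ − C_in) = (0.390 − 0.236)/(0.829 − 0.236) = 0.25970
t = −τ ln(…) = 58.137 × 1.3482 = 78.382 min.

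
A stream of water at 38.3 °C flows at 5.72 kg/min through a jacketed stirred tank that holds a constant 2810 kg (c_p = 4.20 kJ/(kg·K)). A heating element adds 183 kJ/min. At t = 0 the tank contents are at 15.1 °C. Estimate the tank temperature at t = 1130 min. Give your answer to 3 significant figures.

42.8 °C

M c_p dT/dt = ṁ c_p (T_in − T) + Q̇.
Rearrange: dT/dt = (T_ss − T)/τ with τ = M/ṁ = 491.26 min and T_ss = T_in + Q̇/(ṁ c_p) = 45.917 °C.
Integrating: T(t) = T_ss + (T₀ − T_ss) e^(−t/τ).
T(1130) = 45.917 + (-30.817)·e^(−1130/491.26) = 45.917 + (-30.817)·0.10024 = 42.828 °C.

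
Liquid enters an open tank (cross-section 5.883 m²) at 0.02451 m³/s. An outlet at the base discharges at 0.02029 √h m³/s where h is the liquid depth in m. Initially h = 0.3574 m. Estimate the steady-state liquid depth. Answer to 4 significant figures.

Accumulation of liquid (constant cross-section A): A dh/dt = Q_in − 0.02029 √h. At steady state dh/dt = 0:
Q_in = 0.02029 √h_ss ⇒ √h_ss = 0.02451/0.02029 = 1.20798.
h_ss = 1.20798² = 1.45923 m. (Since h₀ = 0.3574 m < h_ss, the level will rise toward this value.)

1.459 m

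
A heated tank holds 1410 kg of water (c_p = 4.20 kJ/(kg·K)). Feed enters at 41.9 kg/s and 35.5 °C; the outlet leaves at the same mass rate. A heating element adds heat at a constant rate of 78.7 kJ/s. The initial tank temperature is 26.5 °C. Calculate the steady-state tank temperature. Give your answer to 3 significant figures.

35.9 °C

M c_p dT/dt = ṁ c_p (T_in − T) + Q̇.
At steady state dT/dt = 0 ⇒ T_ss = T_in + Q̇/(ṁ c_p) = 35.5 + 78.7/(41.9·4.20) = 35.947 °C.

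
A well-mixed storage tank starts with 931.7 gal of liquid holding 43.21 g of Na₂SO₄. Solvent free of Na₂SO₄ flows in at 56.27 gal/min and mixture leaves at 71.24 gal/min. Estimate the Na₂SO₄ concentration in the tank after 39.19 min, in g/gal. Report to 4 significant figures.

0.001108 g/gal

Let m(t) be the amount of Na₂SO₄. Volume: V(t) = V₀ + (Q_in − Q_out) t = 931.7 − 14.9700 t; V(39.19) = 345.026 gal.
No Na₂SO₄ enters, so dm/dt = −Q_out · (m/V).
Separate: dm/m = −Q_out dt/V(t) ⇒ ln(m/m₀) = −(Q_out/(Q_in−Q_out)) ln(V/V₀).
m = m₀ (V₀/V)^(Q_out/(Q_in−Q_out)) = 43.21 × (931.7/345.026)^(-4.75885) = 0.382383 g.
C = m/V = 0.382383/345.026 = 0.00110827 g/gal.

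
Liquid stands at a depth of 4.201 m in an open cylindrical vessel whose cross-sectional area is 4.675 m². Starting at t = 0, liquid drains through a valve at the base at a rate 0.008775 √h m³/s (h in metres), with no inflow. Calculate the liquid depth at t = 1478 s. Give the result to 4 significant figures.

0.4389 m

With no inflow, A dh/dt = −0.008775 √h.
This is separable: 2 d(√h)/dt = −0.008775/A, so √h = √h₀ − (0.008775/(2A)) t.
√h = √4.201 − 0.008775·1478/(2·4.675) = 2.04963 − 1.38711 = 0.662527.
h = 0.662527² = 0.438942 m.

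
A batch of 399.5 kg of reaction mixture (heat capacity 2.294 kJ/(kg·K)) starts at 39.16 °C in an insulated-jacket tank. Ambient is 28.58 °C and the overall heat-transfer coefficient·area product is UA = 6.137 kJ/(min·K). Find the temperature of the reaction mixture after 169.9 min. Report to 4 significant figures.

First-law balance (no shaft work): M c_p dT/dt = −UA(T − T_amb).
dT/dt = (T_ss − T)/τ with T_ss = T_amb = 28.5800 °C, τ = M c_p/UA = 399.5·2.294/6.137 = 149.332 min.
Solution: T(t) = T_ss + (T₀ − T_ss) e^(−t/τ).
T(169.9) = 28.5800 + (10.5800)·0.320546 = 31.9714 °C.

31.97 °C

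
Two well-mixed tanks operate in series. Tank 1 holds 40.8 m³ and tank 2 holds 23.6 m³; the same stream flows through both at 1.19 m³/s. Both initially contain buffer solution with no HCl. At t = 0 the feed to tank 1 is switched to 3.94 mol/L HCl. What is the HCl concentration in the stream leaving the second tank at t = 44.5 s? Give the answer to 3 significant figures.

1.96 mol/L

Each tank obeys Vᵢ dCᵢ/dt = Q(Cᵢ₋₁ − Cᵢ), so τᵢ = Vᵢ/Q.
τ₁ = 40.8/1.19 = 34.286 s; τ₂ = 23.6/1.19 = 19.832 s.
Tank 1: C₁ = C_in(1 − e^(−t/τ₁)). Tank 2 (τ₁ ≠ τ₂): C₂ = C_in[1 − (τ₁ e^(−t/τ₁) − τ₂ e^(−t/τ₂))/(τ₁ − τ₂)].
At t = 44.5: e^(−t/τ₁) = 0.27310, e^(−t/τ₂) = 0.10605.
C₂ = 3.94·[1 − (34.286·0.27310 − 19.832·0.10605)/(14.454)] = 3.94·0.49769 = 1.9609 mol/L.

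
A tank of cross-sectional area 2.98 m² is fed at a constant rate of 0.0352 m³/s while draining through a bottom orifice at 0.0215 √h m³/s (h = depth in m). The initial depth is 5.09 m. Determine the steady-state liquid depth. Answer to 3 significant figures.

Level balance: A dh/dt = 0.0352 − 0.0215 √h. Setting dh/dt = 0:
Q_in = 0.0215 √h_ss ⇒ √h_ss = 0.0352/0.0215 = 1.6372.
h_ss = 1.6372² = 2.6805 m. (Since h₀ = 5.09 m > h_ss, the level will fall toward this value.)

2.68 m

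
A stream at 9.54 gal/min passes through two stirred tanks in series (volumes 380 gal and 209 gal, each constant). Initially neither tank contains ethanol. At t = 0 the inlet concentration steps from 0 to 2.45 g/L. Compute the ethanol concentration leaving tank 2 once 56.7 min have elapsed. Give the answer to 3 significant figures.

Species balance on tank i: dCᵢ/dt = (Cᵢ₋₁ − Cᵢ)/τᵢ with τᵢ = Vᵢ/Q.
τ₁ = 380/9.54 = 39.832 min; τ₂ = 209/9.54 = 21.908 min.
Solving the cascade with C₁(0)=C₂(0)=0 gives C₂(t) = C_in[1 − (τ₁ e^(−t/τ₁) − τ₂ e^(−t/τ₂))/(τ₁ − τ₂)].
At t = 56.7: e^(−t/τ₁) = 0.24088, e^(−t/τ₂) = 0.075161.
C₂ = 2.45·[1 − (39.832·0.24088 − 21.908·0.075161)/(17.925)] = 2.45·0.55658 = 1.3636 g/L.

1.36 g/L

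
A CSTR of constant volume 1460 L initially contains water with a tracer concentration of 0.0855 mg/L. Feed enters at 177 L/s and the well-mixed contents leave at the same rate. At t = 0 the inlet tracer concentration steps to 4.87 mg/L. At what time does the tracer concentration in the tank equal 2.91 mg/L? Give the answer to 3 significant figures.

7.36 s

Accumulation = in − out for the solute gives V dC/dt = Q(C_in − C), so τ = V/Q = 8.2486 s.
C(t) = C_in + (C₀ − C_in) e^(−t/τ). Set C = 2.91 and solve for t:
e^(−t/τ) = (C − C_in)/(C₀ − C_in) = (2.91 − 4.87)/(0.0855 − 4.87) = 0.40966
t = −τ ln(…) = 8.2486 × 0.89244 = 7.3613 s.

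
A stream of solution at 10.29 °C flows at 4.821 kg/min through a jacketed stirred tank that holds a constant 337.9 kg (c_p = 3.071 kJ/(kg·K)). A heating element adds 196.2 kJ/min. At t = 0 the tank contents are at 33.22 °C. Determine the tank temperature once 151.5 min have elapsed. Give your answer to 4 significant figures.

Heat balance on the well-mixed liquid: M c_p dT/dt = ṁ c_p (T_in − T) + 196.2.
Rearrange: dT/dt = (T_ss − T)/τ with τ = M/ṁ = 70.0892 min and T_ss = T_in + Q̇/(ṁ c_p) = 23.5420 °C.
This is linear first-order; T(t) = T_ss + (T₀ − T_ss) e^(−t/τ).
T(151.5) = 23.5420 + (9.67798)·e^(−151.5/70.0892) = 23.5420 + (9.67798)·0.115149 = 24.6564 °C.

24.66 °C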